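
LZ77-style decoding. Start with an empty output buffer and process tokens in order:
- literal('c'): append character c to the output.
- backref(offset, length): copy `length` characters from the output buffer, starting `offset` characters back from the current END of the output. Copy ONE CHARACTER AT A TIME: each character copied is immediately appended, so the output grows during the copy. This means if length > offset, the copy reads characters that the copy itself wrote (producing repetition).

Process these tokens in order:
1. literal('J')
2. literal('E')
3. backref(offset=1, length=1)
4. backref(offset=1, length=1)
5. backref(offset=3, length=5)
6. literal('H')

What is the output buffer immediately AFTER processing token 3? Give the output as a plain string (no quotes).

Token 1: literal('J'). Output: "J"
Token 2: literal('E'). Output: "JE"
Token 3: backref(off=1, len=1). Copied 'E' from pos 1. Output: "JEE"

Answer: JEE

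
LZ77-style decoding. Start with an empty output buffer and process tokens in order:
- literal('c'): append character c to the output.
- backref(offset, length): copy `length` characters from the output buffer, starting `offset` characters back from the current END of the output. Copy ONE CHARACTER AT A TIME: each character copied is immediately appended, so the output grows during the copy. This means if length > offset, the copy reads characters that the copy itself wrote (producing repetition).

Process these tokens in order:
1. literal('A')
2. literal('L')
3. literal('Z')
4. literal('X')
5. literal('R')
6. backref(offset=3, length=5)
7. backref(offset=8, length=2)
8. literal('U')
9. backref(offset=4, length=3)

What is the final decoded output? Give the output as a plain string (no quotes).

Answer: ALZXRZXRZXZXUXZX

Derivation:
Token 1: literal('A'). Output: "A"
Token 2: literal('L'). Output: "AL"
Token 3: literal('Z'). Output: "ALZ"
Token 4: literal('X'). Output: "ALZX"
Token 5: literal('R'). Output: "ALZXR"
Token 6: backref(off=3, len=5) (overlapping!). Copied 'ZXRZX' from pos 2. Output: "ALZXRZXRZX"
Token 7: backref(off=8, len=2). Copied 'ZX' from pos 2. Output: "ALZXRZXRZXZX"
Token 8: literal('U'). Output: "ALZXRZXRZXZXU"
Token 9: backref(off=4, len=3). Copied 'XZX' from pos 9. Output: "ALZXRZXRZXZXUXZX"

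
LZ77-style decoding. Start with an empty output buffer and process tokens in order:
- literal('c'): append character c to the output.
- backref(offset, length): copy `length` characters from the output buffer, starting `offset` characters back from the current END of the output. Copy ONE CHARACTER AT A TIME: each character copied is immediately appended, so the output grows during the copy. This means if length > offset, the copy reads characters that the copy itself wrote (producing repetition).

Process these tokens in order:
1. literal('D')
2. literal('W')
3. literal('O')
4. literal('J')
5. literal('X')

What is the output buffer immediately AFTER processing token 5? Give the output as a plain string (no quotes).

Answer: DWOJX

Derivation:
Token 1: literal('D'). Output: "D"
Token 2: literal('W'). Output: "DW"
Token 3: literal('O'). Output: "DWO"
Token 4: literal('J'). Output: "DWOJ"
Token 5: literal('X'). Output: "DWOJX"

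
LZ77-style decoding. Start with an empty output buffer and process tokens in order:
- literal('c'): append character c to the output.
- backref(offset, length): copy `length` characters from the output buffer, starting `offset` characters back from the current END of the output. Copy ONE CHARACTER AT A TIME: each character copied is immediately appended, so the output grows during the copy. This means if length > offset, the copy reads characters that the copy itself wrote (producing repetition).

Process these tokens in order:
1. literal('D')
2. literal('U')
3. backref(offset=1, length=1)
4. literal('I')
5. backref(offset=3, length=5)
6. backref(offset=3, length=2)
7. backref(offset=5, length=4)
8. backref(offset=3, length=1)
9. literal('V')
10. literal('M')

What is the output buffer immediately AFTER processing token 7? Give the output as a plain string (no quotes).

Token 1: literal('D'). Output: "D"
Token 2: literal('U'). Output: "DU"
Token 3: backref(off=1, len=1). Copied 'U' from pos 1. Output: "DUU"
Token 4: literal('I'). Output: "DUUI"
Token 5: backref(off=3, len=5) (overlapping!). Copied 'UUIUU' from pos 1. Output: "DUUIUUIUU"
Token 6: backref(off=3, len=2). Copied 'IU' from pos 6. Output: "DUUIUUIUUIU"
Token 7: backref(off=5, len=4). Copied 'IUUI' from pos 6. Output: "DUUIUUIUUIUIUUI"

Answer: DUUIUUIUUIUIUUI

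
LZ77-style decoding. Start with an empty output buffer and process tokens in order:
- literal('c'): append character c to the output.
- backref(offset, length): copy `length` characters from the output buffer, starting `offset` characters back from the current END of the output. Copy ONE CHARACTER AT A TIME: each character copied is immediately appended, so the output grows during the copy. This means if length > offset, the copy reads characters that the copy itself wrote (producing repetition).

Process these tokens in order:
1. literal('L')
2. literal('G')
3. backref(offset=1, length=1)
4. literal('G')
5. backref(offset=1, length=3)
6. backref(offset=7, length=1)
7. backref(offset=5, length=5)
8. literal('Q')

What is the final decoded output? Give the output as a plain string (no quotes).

Answer: LGGGGGGLGGGGLQ

Derivation:
Token 1: literal('L'). Output: "L"
Token 2: literal('G'). Output: "LG"
Token 3: backref(off=1, len=1). Copied 'G' from pos 1. Output: "LGG"
Token 4: literal('G'). Output: "LGGG"
Token 5: backref(off=1, len=3) (overlapping!). Copied 'GGG' from pos 3. Output: "LGGGGGG"
Token 6: backref(off=7, len=1). Copied 'L' from pos 0. Output: "LGGGGGGL"
Token 7: backref(off=5, len=5). Copied 'GGGGL' from pos 3. Output: "LGGGGGGLGGGGL"
Token 8: literal('Q'). Output: "LGGGGGGLGGGGLQ"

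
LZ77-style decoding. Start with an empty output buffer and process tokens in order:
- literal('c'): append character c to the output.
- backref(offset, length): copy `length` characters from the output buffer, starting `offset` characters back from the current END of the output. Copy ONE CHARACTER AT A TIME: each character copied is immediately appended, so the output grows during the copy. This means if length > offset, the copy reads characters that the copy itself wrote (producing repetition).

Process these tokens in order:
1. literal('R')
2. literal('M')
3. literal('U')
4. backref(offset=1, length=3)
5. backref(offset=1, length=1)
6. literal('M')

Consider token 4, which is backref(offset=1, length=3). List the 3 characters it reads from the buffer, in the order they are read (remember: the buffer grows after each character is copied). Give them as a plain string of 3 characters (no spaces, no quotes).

Token 1: literal('R'). Output: "R"
Token 2: literal('M'). Output: "RM"
Token 3: literal('U'). Output: "RMU"
Token 4: backref(off=1, len=3). Buffer before: "RMU" (len 3)
  byte 1: read out[2]='U', append. Buffer now: "RMUU"
  byte 2: read out[3]='U', append. Buffer now: "RMUUU"
  byte 3: read out[4]='U', append. Buffer now: "RMUUUU"

Answer: UUU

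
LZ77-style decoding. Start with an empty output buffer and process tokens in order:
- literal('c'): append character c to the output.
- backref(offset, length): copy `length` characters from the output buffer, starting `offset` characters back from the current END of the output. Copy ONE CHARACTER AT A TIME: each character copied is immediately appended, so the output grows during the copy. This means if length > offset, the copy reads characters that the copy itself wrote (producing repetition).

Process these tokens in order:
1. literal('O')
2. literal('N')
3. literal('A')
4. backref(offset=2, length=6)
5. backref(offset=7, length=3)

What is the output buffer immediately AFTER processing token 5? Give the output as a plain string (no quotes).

Answer: ONANANANAANA

Derivation:
Token 1: literal('O'). Output: "O"
Token 2: literal('N'). Output: "ON"
Token 3: literal('A'). Output: "ONA"
Token 4: backref(off=2, len=6) (overlapping!). Copied 'NANANA' from pos 1. Output: "ONANANANA"
Token 5: backref(off=7, len=3). Copied 'ANA' from pos 2. Output: "ONANANANAANA"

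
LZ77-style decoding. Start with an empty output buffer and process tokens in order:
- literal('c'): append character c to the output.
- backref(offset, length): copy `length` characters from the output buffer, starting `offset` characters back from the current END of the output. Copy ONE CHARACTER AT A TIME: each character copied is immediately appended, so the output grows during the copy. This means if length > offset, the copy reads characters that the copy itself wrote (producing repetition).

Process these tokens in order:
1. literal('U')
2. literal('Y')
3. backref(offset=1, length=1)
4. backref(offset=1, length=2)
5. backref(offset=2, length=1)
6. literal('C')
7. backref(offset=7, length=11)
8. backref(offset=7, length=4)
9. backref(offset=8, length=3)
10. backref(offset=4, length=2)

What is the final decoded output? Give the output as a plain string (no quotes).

Token 1: literal('U'). Output: "U"
Token 2: literal('Y'). Output: "UY"
Token 3: backref(off=1, len=1). Copied 'Y' from pos 1. Output: "UYY"
Token 4: backref(off=1, len=2) (overlapping!). Copied 'YY' from pos 2. Output: "UYYYY"
Token 5: backref(off=2, len=1). Copied 'Y' from pos 3. Output: "UYYYYY"
Token 6: literal('C'). Output: "UYYYYYC"
Token 7: backref(off=7, len=11) (overlapping!). Copied 'UYYYYYCUYYY' from pos 0. Output: "UYYYYYCUYYYYYCUYYY"
Token 8: backref(off=7, len=4). Copied 'YYCU' from pos 11. Output: "UYYYYYCUYYYYYCUYYYYYCU"
Token 9: backref(off=8, len=3). Copied 'UYY' from pos 14. Output: "UYYYYYCUYYYYYCUYYYYYCUUYY"
Token 10: backref(off=4, len=2). Copied 'UU' from pos 21. Output: "UYYYYYCUYYYYYCUYYYYYCUUYYUU"

Answer: UYYYYYCUYYYYYCUYYYYYCUUYYUU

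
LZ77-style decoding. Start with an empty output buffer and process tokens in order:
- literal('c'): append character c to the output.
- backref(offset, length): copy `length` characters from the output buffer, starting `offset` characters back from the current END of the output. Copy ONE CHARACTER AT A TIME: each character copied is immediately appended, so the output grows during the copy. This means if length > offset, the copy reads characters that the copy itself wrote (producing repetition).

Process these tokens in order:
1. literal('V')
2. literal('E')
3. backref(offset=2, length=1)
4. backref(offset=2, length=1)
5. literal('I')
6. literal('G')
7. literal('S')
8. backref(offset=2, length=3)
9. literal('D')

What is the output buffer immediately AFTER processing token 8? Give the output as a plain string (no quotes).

Token 1: literal('V'). Output: "V"
Token 2: literal('E'). Output: "VE"
Token 3: backref(off=2, len=1). Copied 'V' from pos 0. Output: "VEV"
Token 4: backref(off=2, len=1). Copied 'E' from pos 1. Output: "VEVE"
Token 5: literal('I'). Output: "VEVEI"
Token 6: literal('G'). Output: "VEVEIG"
Token 7: literal('S'). Output: "VEVEIGS"
Token 8: backref(off=2, len=3) (overlapping!). Copied 'GSG' from pos 5. Output: "VEVEIGSGSG"

Answer: VEVEIGSGSG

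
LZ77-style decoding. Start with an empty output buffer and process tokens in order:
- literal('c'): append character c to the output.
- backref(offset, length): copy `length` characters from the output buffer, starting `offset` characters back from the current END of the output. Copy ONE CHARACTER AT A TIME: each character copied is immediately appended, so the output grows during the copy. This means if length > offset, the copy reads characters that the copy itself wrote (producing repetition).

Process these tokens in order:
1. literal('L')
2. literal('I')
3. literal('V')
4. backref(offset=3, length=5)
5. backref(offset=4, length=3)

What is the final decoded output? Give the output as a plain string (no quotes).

Answer: LIVLIVLIIVL

Derivation:
Token 1: literal('L'). Output: "L"
Token 2: literal('I'). Output: "LI"
Token 3: literal('V'). Output: "LIV"
Token 4: backref(off=3, len=5) (overlapping!). Copied 'LIVLI' from pos 0. Output: "LIVLIVLI"
Token 5: backref(off=4, len=3). Copied 'IVL' from pos 4. Output: "LIVLIVLIIVL"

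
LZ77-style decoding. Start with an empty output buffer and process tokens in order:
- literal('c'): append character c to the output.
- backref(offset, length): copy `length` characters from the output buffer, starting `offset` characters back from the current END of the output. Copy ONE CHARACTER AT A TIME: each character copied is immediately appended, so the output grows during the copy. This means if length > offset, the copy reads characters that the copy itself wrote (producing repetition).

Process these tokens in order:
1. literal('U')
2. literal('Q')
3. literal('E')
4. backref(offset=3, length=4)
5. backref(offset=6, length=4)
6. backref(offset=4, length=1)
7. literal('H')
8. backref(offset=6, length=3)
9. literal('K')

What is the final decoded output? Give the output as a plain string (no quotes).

Token 1: literal('U'). Output: "U"
Token 2: literal('Q'). Output: "UQ"
Token 3: literal('E'). Output: "UQE"
Token 4: backref(off=3, len=4) (overlapping!). Copied 'UQEU' from pos 0. Output: "UQEUQEU"
Token 5: backref(off=6, len=4). Copied 'QEUQ' from pos 1. Output: "UQEUQEUQEUQ"
Token 6: backref(off=4, len=1). Copied 'Q' from pos 7. Output: "UQEUQEUQEUQQ"
Token 7: literal('H'). Output: "UQEUQEUQEUQQH"
Token 8: backref(off=6, len=3). Copied 'QEU' from pos 7. Output: "UQEUQEUQEUQQHQEU"
Token 9: literal('K'). Output: "UQEUQEUQEUQQHQEUK"

Answer: UQEUQEUQEUQQHQEUK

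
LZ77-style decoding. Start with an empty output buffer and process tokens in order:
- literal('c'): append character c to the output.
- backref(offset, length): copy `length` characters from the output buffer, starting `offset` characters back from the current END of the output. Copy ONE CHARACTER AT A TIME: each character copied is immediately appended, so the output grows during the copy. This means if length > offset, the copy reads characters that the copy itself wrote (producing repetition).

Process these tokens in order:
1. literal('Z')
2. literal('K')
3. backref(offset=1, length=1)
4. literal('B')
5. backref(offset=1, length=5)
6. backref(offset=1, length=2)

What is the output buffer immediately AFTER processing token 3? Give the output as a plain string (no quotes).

Answer: ZKK

Derivation:
Token 1: literal('Z'). Output: "Z"
Token 2: literal('K'). Output: "ZK"
Token 3: backref(off=1, len=1). Copied 'K' from pos 1. Output: "ZKK"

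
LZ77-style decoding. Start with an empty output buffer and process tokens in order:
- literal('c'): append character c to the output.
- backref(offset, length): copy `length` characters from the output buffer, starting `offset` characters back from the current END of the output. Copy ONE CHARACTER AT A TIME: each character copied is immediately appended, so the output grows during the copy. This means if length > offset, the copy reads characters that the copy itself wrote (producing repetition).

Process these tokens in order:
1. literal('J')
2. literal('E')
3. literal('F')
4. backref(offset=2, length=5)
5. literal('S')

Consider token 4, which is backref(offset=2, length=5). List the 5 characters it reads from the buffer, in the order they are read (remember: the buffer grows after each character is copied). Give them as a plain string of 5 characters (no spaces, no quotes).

Token 1: literal('J'). Output: "J"
Token 2: literal('E'). Output: "JE"
Token 3: literal('F'). Output: "JEF"
Token 4: backref(off=2, len=5). Buffer before: "JEF" (len 3)
  byte 1: read out[1]='E', append. Buffer now: "JEFE"
  byte 2: read out[2]='F', append. Buffer now: "JEFEF"
  byte 3: read out[3]='E', append. Buffer now: "JEFEFE"
  byte 4: read out[4]='F', append. Buffer now: "JEFEFEF"
  byte 5: read out[5]='E', append. Buffer now: "JEFEFEFE"

Answer: EFEFE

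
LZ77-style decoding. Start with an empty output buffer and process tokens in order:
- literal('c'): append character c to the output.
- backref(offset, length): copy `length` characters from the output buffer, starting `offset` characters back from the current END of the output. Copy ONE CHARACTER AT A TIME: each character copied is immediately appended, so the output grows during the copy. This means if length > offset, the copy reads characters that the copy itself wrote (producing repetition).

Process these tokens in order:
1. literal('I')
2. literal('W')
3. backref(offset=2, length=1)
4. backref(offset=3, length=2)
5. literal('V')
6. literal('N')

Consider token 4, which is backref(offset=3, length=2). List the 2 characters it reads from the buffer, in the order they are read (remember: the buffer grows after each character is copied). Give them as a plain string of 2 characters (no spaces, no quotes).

Token 1: literal('I'). Output: "I"
Token 2: literal('W'). Output: "IW"
Token 3: backref(off=2, len=1). Copied 'I' from pos 0. Output: "IWI"
Token 4: backref(off=3, len=2). Buffer before: "IWI" (len 3)
  byte 1: read out[0]='I', append. Buffer now: "IWII"
  byte 2: read out[1]='W', append. Buffer now: "IWIIW"

Answer: IW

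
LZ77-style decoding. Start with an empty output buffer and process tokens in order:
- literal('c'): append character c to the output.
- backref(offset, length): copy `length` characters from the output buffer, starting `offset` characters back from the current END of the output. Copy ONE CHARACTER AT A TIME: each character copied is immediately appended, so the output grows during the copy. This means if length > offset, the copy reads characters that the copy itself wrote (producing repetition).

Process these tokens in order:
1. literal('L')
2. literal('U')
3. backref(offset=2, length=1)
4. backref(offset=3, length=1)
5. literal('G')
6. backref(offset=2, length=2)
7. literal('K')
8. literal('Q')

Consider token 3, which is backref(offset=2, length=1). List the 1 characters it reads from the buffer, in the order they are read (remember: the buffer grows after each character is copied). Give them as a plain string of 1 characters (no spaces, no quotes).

Answer: L

Derivation:
Token 1: literal('L'). Output: "L"
Token 2: literal('U'). Output: "LU"
Token 3: backref(off=2, len=1). Buffer before: "LU" (len 2)
  byte 1: read out[0]='L', append. Buffer now: "LUL"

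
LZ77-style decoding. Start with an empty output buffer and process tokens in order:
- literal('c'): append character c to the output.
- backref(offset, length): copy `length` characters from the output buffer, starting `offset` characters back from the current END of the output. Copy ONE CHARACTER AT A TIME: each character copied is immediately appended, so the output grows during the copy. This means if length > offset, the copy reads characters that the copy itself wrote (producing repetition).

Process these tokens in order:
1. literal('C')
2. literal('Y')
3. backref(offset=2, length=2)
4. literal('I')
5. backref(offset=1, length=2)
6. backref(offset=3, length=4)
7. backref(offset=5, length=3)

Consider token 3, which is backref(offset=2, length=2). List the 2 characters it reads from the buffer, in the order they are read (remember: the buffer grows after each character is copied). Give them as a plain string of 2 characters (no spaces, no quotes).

Answer: CY

Derivation:
Token 1: literal('C'). Output: "C"
Token 2: literal('Y'). Output: "CY"
Token 3: backref(off=2, len=2). Buffer before: "CY" (len 2)
  byte 1: read out[0]='C', append. Buffer now: "CYC"
  byte 2: read out[1]='Y', append. Buffer now: "CYCY"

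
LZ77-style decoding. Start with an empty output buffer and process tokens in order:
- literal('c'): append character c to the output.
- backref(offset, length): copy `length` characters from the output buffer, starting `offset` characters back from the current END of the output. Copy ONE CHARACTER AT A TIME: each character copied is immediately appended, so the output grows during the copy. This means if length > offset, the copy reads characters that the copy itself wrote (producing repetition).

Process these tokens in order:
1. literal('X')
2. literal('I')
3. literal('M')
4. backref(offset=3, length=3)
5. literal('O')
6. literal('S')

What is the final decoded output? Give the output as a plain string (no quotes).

Token 1: literal('X'). Output: "X"
Token 2: literal('I'). Output: "XI"
Token 3: literal('M'). Output: "XIM"
Token 4: backref(off=3, len=3). Copied 'XIM' from pos 0. Output: "XIMXIM"
Token 5: literal('O'). Output: "XIMXIMO"
Token 6: literal('S'). Output: "XIMXIMOS"

Answer: XIMXIMOS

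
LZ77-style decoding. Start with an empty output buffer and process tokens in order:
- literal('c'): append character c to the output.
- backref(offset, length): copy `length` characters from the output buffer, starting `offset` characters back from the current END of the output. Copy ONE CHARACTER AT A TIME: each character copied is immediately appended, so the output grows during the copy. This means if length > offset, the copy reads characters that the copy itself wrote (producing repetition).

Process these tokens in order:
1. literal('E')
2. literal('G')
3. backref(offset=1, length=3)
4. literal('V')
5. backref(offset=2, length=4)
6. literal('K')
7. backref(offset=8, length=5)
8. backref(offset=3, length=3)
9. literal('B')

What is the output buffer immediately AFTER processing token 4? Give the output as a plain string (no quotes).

Answer: EGGGGV

Derivation:
Token 1: literal('E'). Output: "E"
Token 2: literal('G'). Output: "EG"
Token 3: backref(off=1, len=3) (overlapping!). Copied 'GGG' from pos 1. Output: "EGGGG"
Token 4: literal('V'). Output: "EGGGGV"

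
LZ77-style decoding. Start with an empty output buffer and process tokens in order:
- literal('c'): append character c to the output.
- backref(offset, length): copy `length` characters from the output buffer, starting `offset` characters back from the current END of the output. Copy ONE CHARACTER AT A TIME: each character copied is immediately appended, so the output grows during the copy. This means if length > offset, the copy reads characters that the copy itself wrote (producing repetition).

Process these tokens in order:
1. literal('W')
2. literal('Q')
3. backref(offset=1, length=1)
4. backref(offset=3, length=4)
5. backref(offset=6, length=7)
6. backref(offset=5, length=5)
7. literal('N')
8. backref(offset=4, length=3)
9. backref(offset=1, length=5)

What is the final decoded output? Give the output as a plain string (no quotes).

Answer: WQQWQQWQQWQQWQWQQWQNQWQQQQQQ

Derivation:
Token 1: literal('W'). Output: "W"
Token 2: literal('Q'). Output: "WQ"
Token 3: backref(off=1, len=1). Copied 'Q' from pos 1. Output: "WQQ"
Token 4: backref(off=3, len=4) (overlapping!). Copied 'WQQW' from pos 0. Output: "WQQWQQW"
Token 5: backref(off=6, len=7) (overlapping!). Copied 'QQWQQWQ' from pos 1. Output: "WQQWQQWQQWQQWQ"
Token 6: backref(off=5, len=5). Copied 'WQQWQ' from pos 9. Output: "WQQWQQWQQWQQWQWQQWQ"
Token 7: literal('N'). Output: "WQQWQQWQQWQQWQWQQWQN"
Token 8: backref(off=4, len=3). Copied 'QWQ' from pos 16. Output: "WQQWQQWQQWQQWQWQQWQNQWQ"
Token 9: backref(off=1, len=5) (overlapping!). Copied 'QQQQQ' from pos 22. Output: "WQQWQQWQQWQQWQWQQWQNQWQQQQQQ"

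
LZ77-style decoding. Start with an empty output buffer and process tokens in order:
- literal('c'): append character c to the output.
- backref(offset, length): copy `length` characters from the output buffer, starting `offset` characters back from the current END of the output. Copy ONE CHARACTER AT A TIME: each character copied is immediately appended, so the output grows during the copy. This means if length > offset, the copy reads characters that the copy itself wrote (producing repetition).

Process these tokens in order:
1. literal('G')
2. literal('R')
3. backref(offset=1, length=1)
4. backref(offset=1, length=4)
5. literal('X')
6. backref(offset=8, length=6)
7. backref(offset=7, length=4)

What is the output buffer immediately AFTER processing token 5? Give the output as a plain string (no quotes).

Answer: GRRRRRRX

Derivation:
Token 1: literal('G'). Output: "G"
Token 2: literal('R'). Output: "GR"
Token 3: backref(off=1, len=1). Copied 'R' from pos 1. Output: "GRR"
Token 4: backref(off=1, len=4) (overlapping!). Copied 'RRRR' from pos 2. Output: "GRRRRRR"
Token 5: literal('X'). Output: "GRRRRRRX"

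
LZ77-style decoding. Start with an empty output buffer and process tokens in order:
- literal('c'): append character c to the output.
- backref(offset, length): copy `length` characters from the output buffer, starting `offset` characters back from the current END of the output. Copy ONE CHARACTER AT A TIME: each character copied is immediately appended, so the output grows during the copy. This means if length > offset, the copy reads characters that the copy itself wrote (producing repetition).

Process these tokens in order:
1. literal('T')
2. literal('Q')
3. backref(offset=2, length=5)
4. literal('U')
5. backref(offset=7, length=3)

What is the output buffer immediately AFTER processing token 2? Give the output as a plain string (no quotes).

Answer: TQ

Derivation:
Token 1: literal('T'). Output: "T"
Token 2: literal('Q'). Output: "TQ"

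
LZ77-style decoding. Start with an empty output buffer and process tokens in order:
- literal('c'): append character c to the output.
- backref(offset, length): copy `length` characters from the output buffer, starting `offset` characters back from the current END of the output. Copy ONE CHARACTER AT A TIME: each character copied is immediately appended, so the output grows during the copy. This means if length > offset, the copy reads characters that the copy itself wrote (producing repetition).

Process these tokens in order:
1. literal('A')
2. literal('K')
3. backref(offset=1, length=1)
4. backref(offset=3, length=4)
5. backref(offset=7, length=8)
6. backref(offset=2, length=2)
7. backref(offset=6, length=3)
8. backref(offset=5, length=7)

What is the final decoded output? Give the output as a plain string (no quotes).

Token 1: literal('A'). Output: "A"
Token 2: literal('K'). Output: "AK"
Token 3: backref(off=1, len=1). Copied 'K' from pos 1. Output: "AKK"
Token 4: backref(off=3, len=4) (overlapping!). Copied 'AKKA' from pos 0. Output: "AKKAKKA"
Token 5: backref(off=7, len=8) (overlapping!). Copied 'AKKAKKAA' from pos 0. Output: "AKKAKKAAKKAKKAA"
Token 6: backref(off=2, len=2). Copied 'AA' from pos 13. Output: "AKKAKKAAKKAKKAAAA"
Token 7: backref(off=6, len=3). Copied 'KKA' from pos 11. Output: "AKKAKKAAKKAKKAAAAKKA"
Token 8: backref(off=5, len=7) (overlapping!). Copied 'AAKKAAA' from pos 15. Output: "AKKAKKAAKKAKKAAAAKKAAAKKAAA"

Answer: AKKAKKAAKKAKKAAAAKKAAAKKAAA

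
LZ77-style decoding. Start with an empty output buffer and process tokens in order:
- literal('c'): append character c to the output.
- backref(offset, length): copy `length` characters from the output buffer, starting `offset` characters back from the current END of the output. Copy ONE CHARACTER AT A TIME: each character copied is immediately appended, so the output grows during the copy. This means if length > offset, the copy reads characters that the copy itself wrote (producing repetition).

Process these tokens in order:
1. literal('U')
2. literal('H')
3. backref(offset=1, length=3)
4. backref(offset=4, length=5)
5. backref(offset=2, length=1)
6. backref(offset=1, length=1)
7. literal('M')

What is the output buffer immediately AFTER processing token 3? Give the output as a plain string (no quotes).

Answer: UHHHH

Derivation:
Token 1: literal('U'). Output: "U"
Token 2: literal('H'). Output: "UH"
Token 3: backref(off=1, len=3) (overlapping!). Copied 'HHH' from pos 1. Output: "UHHHH"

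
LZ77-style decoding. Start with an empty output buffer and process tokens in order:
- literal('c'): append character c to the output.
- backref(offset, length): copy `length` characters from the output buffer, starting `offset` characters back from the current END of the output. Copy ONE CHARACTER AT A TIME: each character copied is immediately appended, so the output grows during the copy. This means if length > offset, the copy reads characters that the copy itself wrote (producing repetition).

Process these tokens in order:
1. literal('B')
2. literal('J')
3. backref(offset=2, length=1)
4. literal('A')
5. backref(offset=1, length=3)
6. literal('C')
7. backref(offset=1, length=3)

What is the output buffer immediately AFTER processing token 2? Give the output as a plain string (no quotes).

Token 1: literal('B'). Output: "B"
Token 2: literal('J'). Output: "BJ"

Answer: BJ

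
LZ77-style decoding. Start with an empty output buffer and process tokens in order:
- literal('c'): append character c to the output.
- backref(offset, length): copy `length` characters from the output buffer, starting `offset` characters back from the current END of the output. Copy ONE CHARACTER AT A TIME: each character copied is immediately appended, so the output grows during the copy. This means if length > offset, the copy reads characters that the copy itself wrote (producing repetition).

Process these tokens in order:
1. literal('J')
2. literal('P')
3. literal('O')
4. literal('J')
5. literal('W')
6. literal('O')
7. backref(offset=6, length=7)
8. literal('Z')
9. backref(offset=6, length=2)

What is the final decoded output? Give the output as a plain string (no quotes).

Token 1: literal('J'). Output: "J"
Token 2: literal('P'). Output: "JP"
Token 3: literal('O'). Output: "JPO"
Token 4: literal('J'). Output: "JPOJ"
Token 5: literal('W'). Output: "JPOJW"
Token 6: literal('O'). Output: "JPOJWO"
Token 7: backref(off=6, len=7) (overlapping!). Copied 'JPOJWOJ' from pos 0. Output: "JPOJWOJPOJWOJ"
Token 8: literal('Z'). Output: "JPOJWOJPOJWOJZ"
Token 9: backref(off=6, len=2). Copied 'OJ' from pos 8. Output: "JPOJWOJPOJWOJZOJ"

Answer: JPOJWOJPOJWOJZOJ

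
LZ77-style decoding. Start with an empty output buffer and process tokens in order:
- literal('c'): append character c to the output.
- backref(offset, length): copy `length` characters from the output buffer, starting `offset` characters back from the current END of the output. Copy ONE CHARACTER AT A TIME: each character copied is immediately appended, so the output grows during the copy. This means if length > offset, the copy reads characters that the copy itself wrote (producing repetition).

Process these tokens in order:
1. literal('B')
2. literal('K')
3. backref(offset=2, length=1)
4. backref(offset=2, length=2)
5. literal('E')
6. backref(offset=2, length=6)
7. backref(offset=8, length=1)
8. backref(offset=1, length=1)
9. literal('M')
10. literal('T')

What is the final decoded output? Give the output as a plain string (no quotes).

Answer: BKBKBEBEBEBEBBMT

Derivation:
Token 1: literal('B'). Output: "B"
Token 2: literal('K'). Output: "BK"
Token 3: backref(off=2, len=1). Copied 'B' from pos 0. Output: "BKB"
Token 4: backref(off=2, len=2). Copied 'KB' from pos 1. Output: "BKBKB"
Token 5: literal('E'). Output: "BKBKBE"
Token 6: backref(off=2, len=6) (overlapping!). Copied 'BEBEBE' from pos 4. Output: "BKBKBEBEBEBE"
Token 7: backref(off=8, len=1). Copied 'B' from pos 4. Output: "BKBKBEBEBEBEB"
Token 8: backref(off=1, len=1). Copied 'B' from pos 12. Output: "BKBKBEBEBEBEBB"
Token 9: literal('M'). Output: "BKBKBEBEBEBEBBM"
Token 10: literal('T'). Output: "BKBKBEBEBEBEBBMT"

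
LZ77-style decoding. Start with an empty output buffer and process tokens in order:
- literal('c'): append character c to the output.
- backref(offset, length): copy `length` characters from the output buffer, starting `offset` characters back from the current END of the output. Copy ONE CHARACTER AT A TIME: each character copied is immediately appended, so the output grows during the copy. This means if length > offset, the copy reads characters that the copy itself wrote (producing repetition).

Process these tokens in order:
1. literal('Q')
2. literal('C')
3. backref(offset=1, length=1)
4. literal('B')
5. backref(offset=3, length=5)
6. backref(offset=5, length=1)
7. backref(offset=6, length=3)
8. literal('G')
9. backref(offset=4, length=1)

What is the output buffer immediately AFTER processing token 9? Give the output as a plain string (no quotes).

Token 1: literal('Q'). Output: "Q"
Token 2: literal('C'). Output: "QC"
Token 3: backref(off=1, len=1). Copied 'C' from pos 1. Output: "QCC"
Token 4: literal('B'). Output: "QCCB"
Token 5: backref(off=3, len=5) (overlapping!). Copied 'CCBCC' from pos 1. Output: "QCCBCCBCC"
Token 6: backref(off=5, len=1). Copied 'C' from pos 4. Output: "QCCBCCBCCC"
Token 7: backref(off=6, len=3). Copied 'CCB' from pos 4. Output: "QCCBCCBCCCCCB"
Token 8: literal('G'). Output: "QCCBCCBCCCCCBG"
Token 9: backref(off=4, len=1). Copied 'C' from pos 10. Output: "QCCBCCBCCCCCBGC"

Answer: QCCBCCBCCCCCBGC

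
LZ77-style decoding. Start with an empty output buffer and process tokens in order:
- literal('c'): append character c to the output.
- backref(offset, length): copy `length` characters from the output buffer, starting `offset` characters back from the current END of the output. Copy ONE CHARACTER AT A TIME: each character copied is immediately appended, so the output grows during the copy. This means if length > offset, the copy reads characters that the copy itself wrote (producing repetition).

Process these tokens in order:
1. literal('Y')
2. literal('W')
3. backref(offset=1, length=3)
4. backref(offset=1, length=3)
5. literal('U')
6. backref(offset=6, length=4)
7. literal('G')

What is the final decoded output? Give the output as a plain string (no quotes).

Token 1: literal('Y'). Output: "Y"
Token 2: literal('W'). Output: "YW"
Token 3: backref(off=1, len=3) (overlapping!). Copied 'WWW' from pos 1. Output: "YWWWW"
Token 4: backref(off=1, len=3) (overlapping!). Copied 'WWW' from pos 4. Output: "YWWWWWWW"
Token 5: literal('U'). Output: "YWWWWWWWU"
Token 6: backref(off=6, len=4). Copied 'WWWW' from pos 3. Output: "YWWWWWWWUWWWW"
Token 7: literal('G'). Output: "YWWWWWWWUWWWWG"

Answer: YWWWWWWWUWWWWG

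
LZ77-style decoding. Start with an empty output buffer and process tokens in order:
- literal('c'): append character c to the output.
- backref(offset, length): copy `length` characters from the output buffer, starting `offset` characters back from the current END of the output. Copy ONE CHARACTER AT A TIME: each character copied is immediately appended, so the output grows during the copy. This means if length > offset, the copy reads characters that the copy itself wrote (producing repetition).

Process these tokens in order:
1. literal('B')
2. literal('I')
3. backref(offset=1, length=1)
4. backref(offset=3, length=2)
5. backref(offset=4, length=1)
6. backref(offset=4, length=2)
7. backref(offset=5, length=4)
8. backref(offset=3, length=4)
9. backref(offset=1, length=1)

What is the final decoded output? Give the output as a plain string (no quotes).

Answer: BIIBIIIBBIIIIIIII

Derivation:
Token 1: literal('B'). Output: "B"
Token 2: literal('I'). Output: "BI"
Token 3: backref(off=1, len=1). Copied 'I' from pos 1. Output: "BII"
Token 4: backref(off=3, len=2). Copied 'BI' from pos 0. Output: "BIIBI"
Token 5: backref(off=4, len=1). Copied 'I' from pos 1. Output: "BIIBII"
Token 6: backref(off=4, len=2). Copied 'IB' from pos 2. Output: "BIIBIIIB"
Token 7: backref(off=5, len=4). Copied 'BIII' from pos 3. Output: "BIIBIIIBBIII"
Token 8: backref(off=3, len=4) (overlapping!). Copied 'IIII' from pos 9. Output: "BIIBIIIBBIIIIIII"
Token 9: backref(off=1, len=1). Copied 'I' from pos 15. Output: "BIIBIIIBBIIIIIIII"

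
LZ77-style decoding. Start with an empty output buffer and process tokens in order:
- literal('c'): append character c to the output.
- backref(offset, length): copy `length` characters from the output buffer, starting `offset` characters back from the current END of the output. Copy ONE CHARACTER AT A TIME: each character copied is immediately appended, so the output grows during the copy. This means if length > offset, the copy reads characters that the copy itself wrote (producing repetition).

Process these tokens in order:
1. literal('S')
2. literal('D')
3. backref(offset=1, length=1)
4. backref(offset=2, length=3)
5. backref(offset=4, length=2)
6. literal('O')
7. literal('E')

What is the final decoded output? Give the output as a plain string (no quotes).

Answer: SDDDDDDDOE

Derivation:
Token 1: literal('S'). Output: "S"
Token 2: literal('D'). Output: "SD"
Token 3: backref(off=1, len=1). Copied 'D' from pos 1. Output: "SDD"
Token 4: backref(off=2, len=3) (overlapping!). Copied 'DDD' from pos 1. Output: "SDDDDD"
Token 5: backref(off=4, len=2). Copied 'DD' from pos 2. Output: "SDDDDDDD"
Token 6: literal('O'). Output: "SDDDDDDDO"
Token 7: literal('E'). Output: "SDDDDDDDOE"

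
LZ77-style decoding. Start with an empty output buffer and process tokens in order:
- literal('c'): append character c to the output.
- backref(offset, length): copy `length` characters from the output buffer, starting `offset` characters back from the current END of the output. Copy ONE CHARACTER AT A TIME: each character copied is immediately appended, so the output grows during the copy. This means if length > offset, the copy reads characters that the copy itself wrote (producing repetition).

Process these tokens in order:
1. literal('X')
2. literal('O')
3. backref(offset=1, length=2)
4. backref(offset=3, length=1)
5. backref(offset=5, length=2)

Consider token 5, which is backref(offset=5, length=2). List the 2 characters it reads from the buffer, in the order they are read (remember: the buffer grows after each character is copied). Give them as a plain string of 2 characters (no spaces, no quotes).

Token 1: literal('X'). Output: "X"
Token 2: literal('O'). Output: "XO"
Token 3: backref(off=1, len=2) (overlapping!). Copied 'OO' from pos 1. Output: "XOOO"
Token 4: backref(off=3, len=1). Copied 'O' from pos 1. Output: "XOOOO"
Token 5: backref(off=5, len=2). Buffer before: "XOOOO" (len 5)
  byte 1: read out[0]='X', append. Buffer now: "XOOOOX"
  byte 2: read out[1]='O', append. Buffer now: "XOOOOXO"

Answer: XO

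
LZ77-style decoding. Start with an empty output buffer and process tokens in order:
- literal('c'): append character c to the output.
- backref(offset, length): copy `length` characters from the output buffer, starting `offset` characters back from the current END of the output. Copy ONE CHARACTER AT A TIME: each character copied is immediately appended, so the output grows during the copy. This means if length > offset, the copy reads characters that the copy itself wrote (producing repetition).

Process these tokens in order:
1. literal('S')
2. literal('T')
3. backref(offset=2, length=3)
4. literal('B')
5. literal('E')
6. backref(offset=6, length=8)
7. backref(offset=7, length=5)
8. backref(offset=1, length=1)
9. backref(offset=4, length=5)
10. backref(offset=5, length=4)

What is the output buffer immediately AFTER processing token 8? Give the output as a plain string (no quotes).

Token 1: literal('S'). Output: "S"
Token 2: literal('T'). Output: "ST"
Token 3: backref(off=2, len=3) (overlapping!). Copied 'STS' from pos 0. Output: "STSTS"
Token 4: literal('B'). Output: "STSTSB"
Token 5: literal('E'). Output: "STSTSBE"
Token 6: backref(off=6, len=8) (overlapping!). Copied 'TSTSBETS' from pos 1. Output: "STSTSBETSTSBETS"
Token 7: backref(off=7, len=5). Copied 'STSBE' from pos 8. Output: "STSTSBETSTSBETSSTSBE"
Token 8: backref(off=1, len=1). Copied 'E' from pos 19. Output: "STSTSBETSTSBETSSTSBEE"

Answer: STSTSBETSTSBETSSTSBEE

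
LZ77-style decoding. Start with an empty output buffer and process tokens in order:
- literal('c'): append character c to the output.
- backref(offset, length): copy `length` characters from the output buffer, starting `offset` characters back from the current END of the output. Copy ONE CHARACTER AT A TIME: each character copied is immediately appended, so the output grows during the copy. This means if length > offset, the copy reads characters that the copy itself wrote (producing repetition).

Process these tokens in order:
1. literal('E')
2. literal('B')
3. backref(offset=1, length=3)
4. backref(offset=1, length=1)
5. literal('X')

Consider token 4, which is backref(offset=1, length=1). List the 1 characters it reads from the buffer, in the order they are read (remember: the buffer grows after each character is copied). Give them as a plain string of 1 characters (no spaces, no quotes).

Answer: B

Derivation:
Token 1: literal('E'). Output: "E"
Token 2: literal('B'). Output: "EB"
Token 3: backref(off=1, len=3) (overlapping!). Copied 'BBB' from pos 1. Output: "EBBBB"
Token 4: backref(off=1, len=1). Buffer before: "EBBBB" (len 5)
  byte 1: read out[4]='B', append. Buffer now: "EBBBBB"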